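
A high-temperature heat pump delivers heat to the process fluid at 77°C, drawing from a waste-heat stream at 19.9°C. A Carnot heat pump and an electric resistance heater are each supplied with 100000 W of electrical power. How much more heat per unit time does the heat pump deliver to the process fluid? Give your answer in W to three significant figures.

513000 W

In absolute terms T_C = 293.05 K and T_H = 350.15 K, so ΔT = 57.10 K.
COP_Carnot = T_H/ΔT = 350.15/57.10 = 6.132.
The heat pump delivers Q̇_H = COP × Ẇ = 613200 W; the resistance heater delivers Ẇ = 100000 W.
Extra = (COP − 1)·Ẇ = 513200 W.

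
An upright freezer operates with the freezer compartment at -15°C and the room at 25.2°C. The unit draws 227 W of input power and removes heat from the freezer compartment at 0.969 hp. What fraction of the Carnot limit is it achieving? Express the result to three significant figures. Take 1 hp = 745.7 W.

0.496

Converting, Q̇_C = 0.9690 hp = 722.6 W, so COP_actual = Q̇_C/Ẇ = 722.6/227.0 = 3.183.
In absolute terms T_C = 258.15 K and T_H = 298.35 K, so ΔT = 40.20 K.
COP_Carnot = T_C/ΔT = 258.15/40.20 = 6.422.
η_II = COP_actual/COP_Carnot = 3.183/6.422 = 0.4957.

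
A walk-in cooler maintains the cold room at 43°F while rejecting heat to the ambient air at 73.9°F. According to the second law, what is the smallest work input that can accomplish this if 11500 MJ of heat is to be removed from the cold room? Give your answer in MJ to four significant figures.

In absolute terms T_C = 279.26 K and T_H = 296.43 K, so ΔT = 17.17 K.
The reversible limit is COP_R = T_C/ΔT = 16.27, so W_min = Q_C/COP = Q_C·ΔT/T_C.
W_min = 11500 × 17.17/279.26 = 706.9 MJ.

706.9 MJ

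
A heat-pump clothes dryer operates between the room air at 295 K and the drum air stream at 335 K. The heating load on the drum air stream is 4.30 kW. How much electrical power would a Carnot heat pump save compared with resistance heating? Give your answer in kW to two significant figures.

The reservoir spacing is ΔT = 335 − 295 = 40.00 K.
COP_Carnot = T_H/ΔT = 335.00/40.00 = 8.375.
Resistance heating needs Ẇ_res = Q̇_H = 4.300 kW; the reversible heat pump needs only Ẇ_hp = Q̇_H/COP = 0.5134 kW.
Saving = 4.300 − 0.5134 = 3.787 kW.

3.8 kW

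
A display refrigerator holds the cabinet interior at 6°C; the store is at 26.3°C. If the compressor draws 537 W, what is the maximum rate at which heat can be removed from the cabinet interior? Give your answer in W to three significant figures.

7380 W

In absolute terms T_C = 279.15 K and T_H = 299.45 K, so ΔT = 20.30 K.
COP_Carnot = T_C/ΔT = 279.15/20.30 = 13.75.
Q̇_max = COP_Carnot × Ẇ = 13.75 × 537.0 W = 7384 W.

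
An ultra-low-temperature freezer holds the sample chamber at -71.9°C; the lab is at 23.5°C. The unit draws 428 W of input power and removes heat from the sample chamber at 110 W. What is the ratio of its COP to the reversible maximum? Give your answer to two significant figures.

0.12

COP_actual = Q̇_C/Ẇ = 110.0/428.0 = 0.2570.
In absolute terms T_C = 201.25 K and T_H = 296.65 K, so ΔT = 95.40 K.
COP_Carnot = T_C/ΔT = 201.25/95.40 = 2.110.
η_II = COP_actual/COP_Carnot = 0.2570/2.110 = 0.1218.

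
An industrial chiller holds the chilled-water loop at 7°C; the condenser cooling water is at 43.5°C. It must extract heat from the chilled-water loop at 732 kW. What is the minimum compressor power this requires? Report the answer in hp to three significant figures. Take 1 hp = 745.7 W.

128 hp

In absolute terms T_C = 280.15 K and T_H = 316.65 K, so ΔT = 36.50 K.
COP_Carnot = T_C/ΔT = 280.15/36.50 = 7.675.
Ẇ_min = Q̇/COP_Carnot = 732.0/7.675 = 95.37 kW = 127.9 hp.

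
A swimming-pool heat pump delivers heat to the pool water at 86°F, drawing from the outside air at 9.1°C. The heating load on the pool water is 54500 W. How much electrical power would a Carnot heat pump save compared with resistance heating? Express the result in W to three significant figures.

In absolute terms T_C = 282.25 K and T_H = 303.15 K, so ΔT = 20.90 K.
COP_Carnot = T_H/ΔT = 303.15/20.90 = 14.50.
Resistance heating needs Ẇ_res = Q̇_H = 54500 W; the reversible heat pump needs only Ẇ_hp = Q̇_H/COP = 3757 W.
Saving = 54500 − 3757 = 50740 W.

50700 W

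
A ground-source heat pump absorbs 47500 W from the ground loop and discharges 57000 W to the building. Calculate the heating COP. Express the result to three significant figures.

6.00

The first law gives Q̇_H = Q̇_C + Ẇ, so the three rates are Q̇_C = 47500, Q̇_H = 57000, Ẇ = 9500 W.
COP_HP = Q̇_H/Ẇ = 57000/9500 = 6.000.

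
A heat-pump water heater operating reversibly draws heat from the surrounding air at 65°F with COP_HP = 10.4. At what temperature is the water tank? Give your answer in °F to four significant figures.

120.8 °F

COP_HP = T_H/(T_H − T_C) rearranges to T_H = COP·T_C/(COP − 1).
With T_C = 291.48 K, T_H = 10.4 × 291.48/9.400 = 322.49 K.
Converting, 322.49 K = 120.82°F.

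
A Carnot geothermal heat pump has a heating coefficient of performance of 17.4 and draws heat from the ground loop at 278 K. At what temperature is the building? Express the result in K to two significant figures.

COP_HP = T_H/(T_H − T_C) rearranges to T_H = COP·T_C/(COP − 1).
With T_C = 278.00 K, T_H = 17.4 × 278.00/16.40 = 294.95 K.

290 K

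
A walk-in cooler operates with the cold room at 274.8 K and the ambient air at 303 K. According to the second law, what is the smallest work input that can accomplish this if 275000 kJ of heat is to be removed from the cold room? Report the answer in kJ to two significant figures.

The reservoir spacing is ΔT = 303 − 274.8 = 28.20 K.
The reversible limit is COP_R = T_C/ΔT = 9.745, so W_min = Q_C/COP = Q_C·ΔT/T_C.
W_min = 275000 × 28.20/274.80 = 28220 kJ.

28000 kJ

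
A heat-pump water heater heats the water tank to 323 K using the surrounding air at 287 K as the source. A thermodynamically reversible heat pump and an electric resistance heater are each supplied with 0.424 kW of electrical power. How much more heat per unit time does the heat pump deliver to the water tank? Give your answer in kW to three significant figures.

The reservoir spacing is ΔT = 323 − 287 = 36.00 K.
COP_Carnot = T_H/ΔT = 323.00/36.00 = 8.972.
The heat pump delivers Q̇_H = COP × Ẇ = 3.804 kW; the resistance heater delivers Ẇ = 0.4240 kW.
Extra = (COP − 1)·Ẇ = 3.380 kW.

3.38 kW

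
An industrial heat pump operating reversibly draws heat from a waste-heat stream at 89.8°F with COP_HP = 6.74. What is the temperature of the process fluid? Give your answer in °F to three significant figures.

186 °F

COP_HP = T_H/(T_H − T_C) rearranges to T_H = COP·T_C/(COP − 1).
With T_C = 305.26 K, T_H = 6.74 × 305.26/5.740 = 358.44 K.
Converting, 358.44 K = 185.53°F.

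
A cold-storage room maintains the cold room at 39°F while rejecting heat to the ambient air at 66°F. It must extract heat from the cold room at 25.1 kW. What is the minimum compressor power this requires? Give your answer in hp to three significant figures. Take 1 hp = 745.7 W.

In absolute terms T_C = 277.04 K and T_H = 292.04 K, so ΔT = 15.00 K.
COP_Carnot = T_C/ΔT = 277.04/15.00 = 18.47.
Ẇ_min = Q̇/COP_Carnot = 25.10/18.47 = 1.359 kW = 1.822 hp.

1.82 hp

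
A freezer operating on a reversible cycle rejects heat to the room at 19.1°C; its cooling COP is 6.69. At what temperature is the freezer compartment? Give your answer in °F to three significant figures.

-2.03 °F

For a Carnot refrigerator COP_R = T_C/(T_H − T_C), so T_C = COP·T_H/(1 + COP).
With T_H = 292.25 K, T_C = 6.69 × 292.25/7.690 = 254.25 K.
Converting, 254.25 K = -2.03°F.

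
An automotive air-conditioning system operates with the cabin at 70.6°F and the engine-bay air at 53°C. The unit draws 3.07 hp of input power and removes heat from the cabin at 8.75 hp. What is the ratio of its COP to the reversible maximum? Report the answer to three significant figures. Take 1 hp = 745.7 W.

COP_actual = Q̇_C/Ẇ = 8.750/3.070 = 2.850.
In absolute terms T_C = 294.59 K and T_H = 326.15 K, so ΔT = 31.56 K.
COP_Carnot = T_C/ΔT = 294.59/31.56 = 9.336.
η_II = COP_actual/COP_Carnot = 2.850/9.336 = 0.3053.

0.305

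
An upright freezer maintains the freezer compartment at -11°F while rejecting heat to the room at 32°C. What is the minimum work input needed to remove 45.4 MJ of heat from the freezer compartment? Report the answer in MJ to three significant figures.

10.2 MJ

In absolute terms T_C = 249.26 K and T_H = 305.15 K, so ΔT = 55.89 K.
The reversible limit is COP_R = T_C/ΔT = 4.460, so W_min = Q_C/COP = Q_C·ΔT/T_C.
W_min = 45.40 × 55.89/249.26 = 10.18 MJ.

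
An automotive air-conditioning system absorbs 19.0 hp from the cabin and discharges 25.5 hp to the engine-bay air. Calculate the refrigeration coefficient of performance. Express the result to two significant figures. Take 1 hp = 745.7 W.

2.9

The first law gives Q̇_H = Q̇_C + Ẇ, so the three rates are Q̇_C = 19.00, Q̇_H = 25.50, Ẇ = 6.500 hp.
COP_R = Q̇_C/Ẇ = 19.00/6.500 = 2.923.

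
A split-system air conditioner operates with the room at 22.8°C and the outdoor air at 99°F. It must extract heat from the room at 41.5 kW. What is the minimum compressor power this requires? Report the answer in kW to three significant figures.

2.02 kW

In absolute terms T_C = 295.95 K and T_H = 310.37 K, so ΔT = 14.42 K.
COP_Carnot = T_C/ΔT = 295.95/14.42 = 20.52.
Ẇ_min = Q̇/COP_Carnot = 41.50/20.52 = 2.022 kW.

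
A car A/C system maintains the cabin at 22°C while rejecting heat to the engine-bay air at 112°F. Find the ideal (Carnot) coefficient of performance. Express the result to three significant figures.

In absolute terms T_C = 295.15 K and T_H = 317.59 K, so ΔT = 22.44 K.
For a reversible cycle, COP_Carnot = T_C/ΔT = 295.15/22.44 = 13.15.

13.2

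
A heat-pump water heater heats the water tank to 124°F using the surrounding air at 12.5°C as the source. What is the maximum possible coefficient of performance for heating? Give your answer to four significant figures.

In absolute terms T_C = 285.65 K and T_H = 324.26 K, so ΔT = 38.61 K.
For a reversible cycle, COP_Carnot = T_H/ΔT = 324.26/38.61 = 8.398.

8.398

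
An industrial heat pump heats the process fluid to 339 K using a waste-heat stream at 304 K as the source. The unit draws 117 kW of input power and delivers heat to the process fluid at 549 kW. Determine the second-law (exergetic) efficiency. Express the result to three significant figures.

COP_actual = Q̇_H/Ẇ = 549.0/117.0 = 4.692.
The reservoir spacing is ΔT = 339 − 304 = 35.00 K.
COP_Carnot = T_H/ΔT = 339.00/35.00 = 9.686.
η_II = COP_actual/COP_Carnot = 4.692/9.686 = 0.4845.

0.484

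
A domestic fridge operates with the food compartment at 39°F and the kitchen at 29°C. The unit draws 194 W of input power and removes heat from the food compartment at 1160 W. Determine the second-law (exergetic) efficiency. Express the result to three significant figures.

0.542

COP_actual = Q̇_C/Ẇ = 1160/194.0 = 5.979.
In absolute terms T_C = 277.04 K and T_H = 302.15 K, so ΔT = 25.11 K.
COP_Carnot = T_C/ΔT = 277.04/25.11 = 11.03.
η_II = COP_actual/COP_Carnot = 5.979/11.03 = 0.5420.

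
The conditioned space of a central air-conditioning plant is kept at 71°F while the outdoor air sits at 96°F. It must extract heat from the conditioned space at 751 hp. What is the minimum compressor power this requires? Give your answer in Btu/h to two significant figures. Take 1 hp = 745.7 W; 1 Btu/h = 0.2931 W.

In absolute terms T_C = 294.82 K and T_H = 308.71 K, so ΔT = 13.89 K.
COP_Carnot = T_C/ΔT = 294.82/13.89 = 21.23.
Ẇ_min = Q̇/COP_Carnot = 751.0/21.23 = 35.38 hp = 90010 Btu/h.

90000 Btu/h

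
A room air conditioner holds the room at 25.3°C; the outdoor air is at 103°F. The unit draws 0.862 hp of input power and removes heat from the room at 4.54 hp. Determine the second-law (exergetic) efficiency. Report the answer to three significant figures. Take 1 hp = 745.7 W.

COP_actual = Q̇_C/Ẇ = 4.540/0.8620 = 5.267.
In absolute terms T_C = 298.45 K and T_H = 312.59 K, so ΔT = 14.14 K.
COP_Carnot = T_C/ΔT = 298.45/14.14 = 21.10.
η_II = COP_actual/COP_Carnot = 5.267/21.10 = 0.2496.

0.250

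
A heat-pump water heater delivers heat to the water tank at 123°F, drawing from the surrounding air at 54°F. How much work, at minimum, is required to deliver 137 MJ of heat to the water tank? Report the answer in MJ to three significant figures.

16.2 MJ

In absolute terms T_C = 285.37 K and T_H = 323.71 K, so ΔT = 38.33 K.
The reversible limit is COP_HP = T_H/ΔT = 8.444, so W_min = Q_H/COP = Q_H·ΔT/T_H.
W_min = 137.0 × 38.33/323.71 = 16.22 MJ.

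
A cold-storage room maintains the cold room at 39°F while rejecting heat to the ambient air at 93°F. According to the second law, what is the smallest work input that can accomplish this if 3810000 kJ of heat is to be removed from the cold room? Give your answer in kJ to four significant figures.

In absolute terms T_C = 277.04 K and T_H = 307.04 K, so ΔT = 30.00 K.
The reversible limit is COP_R = T_C/ΔT = 9.235, so W_min = Q_C/COP = Q_C·ΔT/T_C.
W_min = 3810000 × 30.00/277.04 = 412600 kJ.

412600 kJ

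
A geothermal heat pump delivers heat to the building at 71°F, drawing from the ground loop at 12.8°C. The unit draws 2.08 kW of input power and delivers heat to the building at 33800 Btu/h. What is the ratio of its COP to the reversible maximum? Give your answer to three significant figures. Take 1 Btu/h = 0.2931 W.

Converting, Q̇_H = 33800 Btu/h = 9.907 kW, so COP_actual = Q̇_H/Ẇ = 9.907/2.080 = 4.763.
In absolute terms T_C = 285.95 K and T_H = 294.82 K, so ΔT = 8.867 K.
COP_Carnot = T_H/ΔT = 294.82/8.867 = 33.25.
η_II = COP_actual/COP_Carnot = 4.763/33.25 = 0.1432.

0.143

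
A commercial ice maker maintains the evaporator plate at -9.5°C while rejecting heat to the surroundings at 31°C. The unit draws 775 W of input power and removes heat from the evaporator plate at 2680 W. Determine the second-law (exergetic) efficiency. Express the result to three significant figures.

0.531

COP_actual = Q̇_C/Ẇ = 2680/775.0 = 3.458.
In absolute terms T_C = 263.65 K and T_H = 304.15 K, so ΔT = 40.50 K.
COP_Carnot = T_C/ΔT = 263.65/40.50 = 6.510.
η_II = COP_actual/COP_Carnot = 3.458/6.510 = 0.5312.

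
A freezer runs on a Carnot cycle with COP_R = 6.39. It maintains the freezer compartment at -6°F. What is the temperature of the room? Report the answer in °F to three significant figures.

65.0 °F

COP_R = T_C/(T_H − T_C) gives T_H − T_C = T_C/COP.
With T_C = 252.04 K, T_H = 252.04 × (1 + 1/6.39) = 291.48 K.
Converting, 291.48 K = 65.00°F.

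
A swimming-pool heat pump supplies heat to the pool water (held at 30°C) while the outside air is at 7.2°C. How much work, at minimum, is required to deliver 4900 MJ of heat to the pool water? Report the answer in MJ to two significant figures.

In absolute terms T_C = 280.35 K and T_H = 303.15 K, so ΔT = 22.80 K.
The reversible limit is COP_HP = T_H/ΔT = 13.30, so W_min = Q_H/COP = Q_H·ΔT/T_H.
W_min = 4900 × 22.80/303.15 = 368.5 MJ.

370 MJ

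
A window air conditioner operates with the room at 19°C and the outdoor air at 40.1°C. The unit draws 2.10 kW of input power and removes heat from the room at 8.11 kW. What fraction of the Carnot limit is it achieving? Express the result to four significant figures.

0.2789

COP_actual = Q̇_C/Ẇ = 8.110/2.100 = 3.862.
In absolute terms T_C = 292.15 K and T_H = 313.25 K, so ΔT = 21.10 K.
COP_Carnot = T_C/ΔT = 292.15/21.10 = 13.85.
η_II = COP_actual/COP_Carnot = 3.862/13.85 = 0.2789.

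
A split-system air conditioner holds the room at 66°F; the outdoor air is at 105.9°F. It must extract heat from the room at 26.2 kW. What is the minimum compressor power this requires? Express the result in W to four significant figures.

1989 W

In absolute terms T_C = 292.04 K and T_H = 314.21 K, so ΔT = 22.17 K.
COP_Carnot = T_C/ΔT = 292.04/22.17 = 13.17.
Ẇ_min = Q̇/COP_Carnot = 26.20/13.17 = 1.989 kW = 1989 W.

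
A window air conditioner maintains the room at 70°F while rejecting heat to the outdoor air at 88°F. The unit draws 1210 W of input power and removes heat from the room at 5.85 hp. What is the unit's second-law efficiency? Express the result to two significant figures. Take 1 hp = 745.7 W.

0.12

Converting, Q̇_C = 5.850 hp = 4362 W, so COP_actual = Q̇_C/Ẇ = 4362/1210 = 3.605.
In absolute terms T_C = 294.26 K and T_H = 304.26 K, so ΔT = 10.00 K.
COP_Carnot = T_C/ΔT = 294.26/10.00 = 29.43.
η_II = COP_actual/COP_Carnot = 3.605/29.43 = 0.1225.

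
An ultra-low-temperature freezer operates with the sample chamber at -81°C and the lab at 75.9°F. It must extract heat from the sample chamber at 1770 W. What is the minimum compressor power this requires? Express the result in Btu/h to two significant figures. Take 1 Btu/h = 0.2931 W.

3300 Btu/h

In absolute terms T_C = 192.15 K and T_H = 297.54 K, so ΔT = 105.4 K.
COP_Carnot = T_C/ΔT = 192.15/105.4 = 1.823.
Ẇ_min = Q̇/COP_Carnot = 1770/1.823 = 970.8 W = 3312 Btu/h.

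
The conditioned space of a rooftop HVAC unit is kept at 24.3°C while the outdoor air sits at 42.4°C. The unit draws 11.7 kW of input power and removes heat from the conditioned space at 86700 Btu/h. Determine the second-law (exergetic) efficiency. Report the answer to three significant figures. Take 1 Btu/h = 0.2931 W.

Converting, Q̇_C = 86700 Btu/h = 25.41 kW, so COP_actual = Q̇_C/Ẇ = 25.41/11.70 = 2.172.
In absolute terms T_C = 297.45 K and T_H = 315.55 K, so ΔT = 18.10 K.
COP_Carnot = T_C/ΔT = 297.45/18.10 = 16.43.
η_II = COP_actual/COP_Carnot = 2.172/16.43 = 0.1322.

0.132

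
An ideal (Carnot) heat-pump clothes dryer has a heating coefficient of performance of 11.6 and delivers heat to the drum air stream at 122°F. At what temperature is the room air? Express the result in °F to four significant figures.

71.86 °F

COP_HP = T_H/(T_H − T_C) gives T_H − T_C = T_H/COP.
With T_H = 323.15 K, T_C = 323.15 × (1 − 1/11.6) = 295.29 K.
Converting, 295.29 K = 71.86°F.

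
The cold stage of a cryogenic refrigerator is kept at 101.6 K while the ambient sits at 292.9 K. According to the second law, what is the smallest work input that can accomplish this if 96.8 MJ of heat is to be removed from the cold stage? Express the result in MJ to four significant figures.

The reservoir spacing is ΔT = 292.9 − 101.6 = 191.3 K.
The reversible limit is COP_R = T_C/ΔT = 0.5311, so W_min = Q_C/COP = Q_C·ΔT/T_C.
W_min = 96.80 × 191.3/101.60 = 182.3 MJ.

182.3 MJ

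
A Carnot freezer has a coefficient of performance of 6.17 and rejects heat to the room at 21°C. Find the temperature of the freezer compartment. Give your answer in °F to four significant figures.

-4.045 °F

For a Carnot refrigerator COP_R = T_C/(T_H − T_C), so T_C = COP·T_H/(1 + COP).
With T_H = 294.15 K, T_C = 6.17 × 294.15/7.170 = 253.12 K.
Converting, 253.12 K = -4.05°F.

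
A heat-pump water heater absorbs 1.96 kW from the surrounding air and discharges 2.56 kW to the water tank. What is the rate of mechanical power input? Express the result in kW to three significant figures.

0.600 kW

For a cyclic device the first law requires Q̇_H = Q̇_C + Ẇ.
Ẇ = Q̇_H − Q̇_C = 0.6000 kW.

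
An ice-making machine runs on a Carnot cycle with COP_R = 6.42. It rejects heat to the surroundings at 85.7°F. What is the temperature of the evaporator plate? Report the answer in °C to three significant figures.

For a Carnot refrigerator COP_R = T_C/(T_H − T_C), so T_C = COP·T_H/(1 + COP).
With T_H = 302.98 K, T_C = 6.42 × 302.98/7.420 = 262.15 K.
Converting, 262.15 K = -11.00°C.

-11.0 °C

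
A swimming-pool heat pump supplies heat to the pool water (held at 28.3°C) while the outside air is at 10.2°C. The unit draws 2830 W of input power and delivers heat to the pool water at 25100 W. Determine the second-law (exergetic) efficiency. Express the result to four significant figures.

0.5325

COP_actual = Q̇_H/Ẇ = 25100/2830 = 8.869.
In absolute terms T_C = 283.35 K and T_H = 301.45 K, so ΔT = 18.10 K.
COP_Carnot = T_H/ΔT = 301.45/18.10 = 16.65.
η_II = COP_actual/COP_Carnot = 8.869/16.65 = 0.5325.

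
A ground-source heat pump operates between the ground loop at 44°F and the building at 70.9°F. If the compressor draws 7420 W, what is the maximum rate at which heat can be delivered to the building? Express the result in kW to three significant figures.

In absolute terms T_C = 279.82 K and T_H = 294.76 K, so ΔT = 14.94 K.
COP_Carnot = T_H/ΔT = 294.76/14.94 = 19.72.
Q̇_max = COP_Carnot × Ẇ = 19.72 × 7420 W = 146400 W = 146.4 kW.

146 kW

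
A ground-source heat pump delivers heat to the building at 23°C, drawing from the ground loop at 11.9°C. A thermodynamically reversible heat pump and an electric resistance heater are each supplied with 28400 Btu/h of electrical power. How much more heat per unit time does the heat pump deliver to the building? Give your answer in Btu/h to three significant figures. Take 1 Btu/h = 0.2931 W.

729000 Btu/h

In absolute terms T_C = 285.05 K and T_H = 296.15 K, so ΔT = 11.10 K.
COP_Carnot = T_H/ΔT = 296.15/11.10 = 26.68.
The heat pump delivers Q̇_H = COP × Ẇ = 757700 Btu/h; the resistance heater delivers Ẇ = 28400 Btu/h.
Extra = (COP − 1)·Ẇ = 729300 Btu/h.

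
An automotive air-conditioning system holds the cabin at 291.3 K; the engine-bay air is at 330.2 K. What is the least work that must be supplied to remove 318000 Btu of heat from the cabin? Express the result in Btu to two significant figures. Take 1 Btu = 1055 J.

The reservoir spacing is ΔT = 330.2 − 291.3 = 38.90 K.
The reversible limit is COP_R = T_C/ΔT = 7.488, so W_min = Q_C/COP = Q_C·ΔT/T_C.
W_min = 318000 × 38.90/291.30 = 42470 Btu.

42000 Btu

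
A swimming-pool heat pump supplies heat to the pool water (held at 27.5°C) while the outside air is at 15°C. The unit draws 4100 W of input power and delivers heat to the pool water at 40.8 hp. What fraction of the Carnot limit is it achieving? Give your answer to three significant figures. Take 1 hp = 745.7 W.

0.309

Converting, Q̇_H = 40.80 hp = 30420 W, so COP_actual = Q̇_H/Ẇ = 30420/4100 = 7.421.
In absolute terms T_C = 288.15 K and T_H = 300.65 K, so ΔT = 12.50 K.
COP_Carnot = T_H/ΔT = 300.65/12.50 = 24.05.
η_II = COP_actual/COP_Carnot = 7.421/24.05 = 0.3085.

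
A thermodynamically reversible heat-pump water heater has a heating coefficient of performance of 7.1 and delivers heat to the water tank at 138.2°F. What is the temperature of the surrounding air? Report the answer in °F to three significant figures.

54.0 °F

COP_HP = T_H/(T_H − T_C) gives T_H − T_C = T_H/COP.
With T_H = 332.15 K, T_C = 332.15 × (1 − 1/7.1) = 285.37 K.
Converting, 285.37 K = 53.99°F.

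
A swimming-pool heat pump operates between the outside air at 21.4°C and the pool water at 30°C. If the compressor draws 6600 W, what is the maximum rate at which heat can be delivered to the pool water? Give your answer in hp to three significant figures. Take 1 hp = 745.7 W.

In absolute terms T_C = 294.55 K and T_H = 303.15 K, so ΔT = 8.600 K.
COP_Carnot = T_H/ΔT = 303.15/8.600 = 35.25.
Q̇_max = COP_Carnot × Ẇ = 35.25 × 6600 W = 232700 W = 312.0 hp.

312 hp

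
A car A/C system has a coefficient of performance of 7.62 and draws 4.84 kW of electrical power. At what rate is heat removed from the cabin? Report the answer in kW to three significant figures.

Q̇_C = COP × Ẇ = 7.62 × 4.840 = 36.88 kW.

36.9 kW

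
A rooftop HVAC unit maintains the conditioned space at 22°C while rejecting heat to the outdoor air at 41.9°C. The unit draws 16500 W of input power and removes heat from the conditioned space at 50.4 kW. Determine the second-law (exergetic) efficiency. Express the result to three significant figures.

Converting, Q̇_C = 50.40 kW = 50400 W, so COP_actual = Q̇_C/Ẇ = 50400/16500 = 3.055.
In absolute terms T_C = 295.15 K and T_H = 315.05 K, so ΔT = 19.90 K.
COP_Carnot = T_C/ΔT = 295.15/19.90 = 14.83.
η_II = COP_actual/COP_Carnot = 3.055/14.83 = 0.2059.

0.206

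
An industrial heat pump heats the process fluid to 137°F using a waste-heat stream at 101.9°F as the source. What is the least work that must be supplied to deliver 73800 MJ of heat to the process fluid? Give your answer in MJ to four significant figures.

In absolute terms T_C = 311.98 K and T_H = 331.48 K, so ΔT = 19.50 K.
The reversible limit is COP_HP = T_H/ΔT = 17.00, so W_min = Q_H/COP = Q_H·ΔT/T_H.
W_min = 73800 × 19.50/331.48 = 4341 MJ.

4341 MJ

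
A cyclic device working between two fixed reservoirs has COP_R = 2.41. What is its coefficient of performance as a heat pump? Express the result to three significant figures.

3.41

The first law on one cycle gives Q_H = Q_C + W, so Q_H/W = Q_C/W + 1.
COP_HP = COP_R + 1 = 2.41 + 1 = 3.41.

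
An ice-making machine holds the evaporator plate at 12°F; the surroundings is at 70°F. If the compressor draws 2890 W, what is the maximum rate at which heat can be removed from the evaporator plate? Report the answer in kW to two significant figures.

In absolute terms T_C = 262.04 K and T_H = 294.26 K, so ΔT = 32.22 K.
COP_Carnot = T_C/ΔT = 262.04/32.22 = 8.132.
Q̇_max = COP_Carnot × Ẇ = 8.132 × 2890 W = 23500 W = 23.50 kW.

24 kW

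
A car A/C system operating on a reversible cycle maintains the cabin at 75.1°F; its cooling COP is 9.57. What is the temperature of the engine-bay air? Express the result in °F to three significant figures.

131 °F

COP_R = T_C/(T_H − T_C) gives T_H − T_C = T_C/COP.
With T_C = 297.09 K, T_H = 297.09 × (1 + 1/9.57) = 328.14 K.
Converting, 328.14 K = 130.98°F.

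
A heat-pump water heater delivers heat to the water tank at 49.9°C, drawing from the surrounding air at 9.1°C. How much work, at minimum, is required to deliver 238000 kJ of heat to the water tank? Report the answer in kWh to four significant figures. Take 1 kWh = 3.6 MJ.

In absolute terms T_C = 282.25 K and T_H = 323.05 K, so ΔT = 40.80 K.
The reversible limit is COP_HP = T_H/ΔT = 7.918, so W_min = Q_H/COP = Q_H·ΔT/T_H.
W_min = 238000 × 40.80/323.05 = 30060 kJ = 8.350 kWh.

8.350 kWh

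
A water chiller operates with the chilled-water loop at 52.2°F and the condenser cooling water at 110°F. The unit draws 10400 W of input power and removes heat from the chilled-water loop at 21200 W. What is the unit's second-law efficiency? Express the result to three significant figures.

0.230

COP_actual = Q̇_C/Ẇ = 21200/10400 = 2.038.
In absolute terms T_C = 284.37 K and T_H = 316.48 K, so ΔT = 32.11 K.
COP_Carnot = T_C/ΔT = 284.37/32.11 = 8.856.
η_II = COP_actual/COP_Carnot = 2.038/8.856 = 0.2302.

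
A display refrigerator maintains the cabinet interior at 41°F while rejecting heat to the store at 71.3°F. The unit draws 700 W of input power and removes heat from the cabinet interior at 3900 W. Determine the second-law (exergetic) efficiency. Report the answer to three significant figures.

0.337

COP_actual = Q̇_C/Ẇ = 3900/700.0 = 5.571.
In absolute terms T_C = 278.15 K and T_H = 294.98 K, so ΔT = 16.83 K.
COP_Carnot = T_C/ΔT = 278.15/16.83 = 16.52.
η_II = COP_actual/COP_Carnot = 5.571/16.52 = 0.3372.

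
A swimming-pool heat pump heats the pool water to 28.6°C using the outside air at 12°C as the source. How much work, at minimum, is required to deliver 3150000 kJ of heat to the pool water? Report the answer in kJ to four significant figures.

In absolute terms T_C = 285.15 K and T_H = 301.75 K, so ΔT = 16.60 K.
The reversible limit is COP_HP = T_H/ΔT = 18.18, so W_min = Q_H/COP = Q_H·ΔT/T_H.
W_min = 3150000 × 16.60/301.75 = 173300 kJ.

173300 kJ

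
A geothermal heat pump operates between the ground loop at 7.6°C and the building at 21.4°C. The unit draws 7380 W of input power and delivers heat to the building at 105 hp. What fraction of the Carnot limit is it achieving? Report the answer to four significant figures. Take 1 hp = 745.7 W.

0.4971

Converting, Q̇_H = 105.0 hp = 78300 W, so COP_actual = Q̇_H/Ẇ = 78300/7380 = 10.61.
In absolute terms T_C = 280.75 K and T_H = 294.55 K, so ΔT = 13.80 K.
COP_Carnot = T_H/ΔT = 294.55/13.80 = 21.34.
η_II = COP_actual/COP_Carnot = 10.61/21.34 = 0.4971.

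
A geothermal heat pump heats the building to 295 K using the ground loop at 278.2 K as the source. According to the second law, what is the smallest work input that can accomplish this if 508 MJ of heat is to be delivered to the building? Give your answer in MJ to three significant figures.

The reservoir spacing is ΔT = 295 − 278.2 = 16.80 K.
The reversible limit is COP_HP = T_H/ΔT = 17.56, so W_min = Q_H/COP = Q_H·ΔT/T_H.
W_min = 508.0 × 16.80/295.00 = 28.93 MJ.

28.9 MJ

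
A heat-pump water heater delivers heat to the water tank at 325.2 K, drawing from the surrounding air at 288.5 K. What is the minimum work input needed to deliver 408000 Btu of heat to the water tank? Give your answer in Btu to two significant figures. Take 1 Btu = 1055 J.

46000 Btu

The reservoir spacing is ΔT = 325.2 − 288.5 = 36.70 K.
The reversible limit is COP_HP = T_H/ΔT = 8.861, so W_min = Q_H/COP = Q_H·ΔT/T_H.
W_min = 408000 × 36.70/325.20 = 46040 Btu.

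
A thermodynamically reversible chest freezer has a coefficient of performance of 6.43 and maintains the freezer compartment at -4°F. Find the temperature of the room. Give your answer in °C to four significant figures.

COP_R = T_C/(T_H − T_C) gives T_H − T_C = T_C/COP.
With T_C = 253.15 K, T_H = 253.15 × (1 + 1/6.43) = 292.52 K.
Converting, 292.52 K = 19.37°C.

19.37 °C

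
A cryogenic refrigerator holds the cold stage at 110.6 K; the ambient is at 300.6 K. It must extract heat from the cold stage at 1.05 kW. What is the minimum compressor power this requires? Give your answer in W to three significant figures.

1800 W

The reservoir spacing is ΔT = 300.6 − 110.6 = 190.0 K.
COP_Carnot = T_C/ΔT = 110.60/190.0 = 0.5821.
Ẇ_min = Q̇/COP_Carnot = 1.050/0.5821 = 1.804 kW = 1804 W.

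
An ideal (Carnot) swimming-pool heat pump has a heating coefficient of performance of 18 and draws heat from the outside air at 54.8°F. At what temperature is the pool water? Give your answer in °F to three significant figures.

85.1 °F

COP_HP = T_H/(T_H − T_C) rearranges to T_H = COP·T_C/(COP − 1).
With T_C = 285.82 K, T_H = 18 × 285.82/17.00 = 302.63 K.
Converting, 302.63 K = 85.06°F.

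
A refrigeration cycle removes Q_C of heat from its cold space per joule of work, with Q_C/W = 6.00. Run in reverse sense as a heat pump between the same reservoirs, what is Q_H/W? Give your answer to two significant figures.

7.0

The first law on one cycle gives Q_H = Q_C + W, so Q_H/W = Q_C/W + 1.
COP_HP = COP_R + 1 = 6.00 + 1 = 7.00.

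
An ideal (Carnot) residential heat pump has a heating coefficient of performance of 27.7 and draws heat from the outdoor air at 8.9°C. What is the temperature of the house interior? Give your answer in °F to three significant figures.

67.0 °F

COP_HP = T_H/(T_H − T_C) rearranges to T_H = COP·T_C/(COP − 1).
With T_C = 282.05 K, T_H = 27.7 × 282.05/26.70 = 292.61 K.
Converting, 292.61 K = 67.03°F.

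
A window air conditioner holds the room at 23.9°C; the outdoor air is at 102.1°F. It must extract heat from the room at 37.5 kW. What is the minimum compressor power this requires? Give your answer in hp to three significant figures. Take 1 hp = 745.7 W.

In absolute terms T_C = 297.05 K and T_H = 312.09 K, so ΔT = 15.04 K.
COP_Carnot = T_C/ΔT = 297.05/15.04 = 19.74.
Ẇ_min = Q̇/COP_Carnot = 37.50/19.74 = 1.899 kW = 2.547 hp.

2.55 hp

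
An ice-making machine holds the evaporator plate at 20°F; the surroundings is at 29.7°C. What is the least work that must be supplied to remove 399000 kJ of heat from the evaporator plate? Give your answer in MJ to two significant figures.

54 MJ

In absolute terms T_C = 266.48 K and T_H = 302.85 K, so ΔT = 36.37 K.
The reversible limit is COP_R = T_C/ΔT = 7.328, so W_min = Q_C/COP = Q_C·ΔT/T_C.
W_min = 399000 × 36.37/266.48 = 54450 kJ = 54.45 MJ.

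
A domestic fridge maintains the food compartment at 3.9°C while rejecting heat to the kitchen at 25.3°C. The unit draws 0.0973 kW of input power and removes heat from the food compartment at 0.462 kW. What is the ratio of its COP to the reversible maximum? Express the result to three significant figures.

0.367

COP_actual = Q̇_C/Ẇ = 0.4620/0.09730 = 4.748.
In absolute terms T_C = 277.05 K and T_H = 298.45 K, so ΔT = 21.40 K.
COP_Carnot = T_C/ΔT = 277.05/21.40 = 12.95.
η_II = COP_actual/COP_Carnot = 4.748/12.95 = 0.3668.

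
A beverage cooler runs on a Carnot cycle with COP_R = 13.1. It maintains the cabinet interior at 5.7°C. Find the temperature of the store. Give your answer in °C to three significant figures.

27.0 °C

COP_R = T_C/(T_H − T_C) gives T_H − T_C = T_C/COP.
With T_C = 278.85 K, T_H = 278.85 × (1 + 1/13.1) = 300.14 K.
Converting, 300.14 K = 26.99°C.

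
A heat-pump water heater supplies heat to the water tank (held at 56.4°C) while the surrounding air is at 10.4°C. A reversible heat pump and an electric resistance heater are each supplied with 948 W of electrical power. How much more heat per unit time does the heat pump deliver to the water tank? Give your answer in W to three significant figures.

5840 W

In absolute terms T_C = 283.55 K and T_H = 329.55 K, so ΔT = 46.00 K.
COP_Carnot = T_H/ΔT = 329.55/46.00 = 7.164.
The heat pump delivers Q̇_H = COP × Ẇ = 6792 W; the resistance heater delivers Ẇ = 948.0 W.
Extra = (COP − 1)·Ẇ = 5844 W.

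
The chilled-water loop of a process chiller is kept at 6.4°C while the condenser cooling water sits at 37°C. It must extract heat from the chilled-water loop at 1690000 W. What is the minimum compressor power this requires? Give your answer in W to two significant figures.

180000 W

In absolute terms T_C = 279.55 K and T_H = 310.15 K, so ΔT = 30.60 K.
COP_Carnot = T_C/ΔT = 279.55/30.60 = 9.136.
Ẇ_min = Q̇/COP_Carnot = 1690000/9.136 = 185000 W.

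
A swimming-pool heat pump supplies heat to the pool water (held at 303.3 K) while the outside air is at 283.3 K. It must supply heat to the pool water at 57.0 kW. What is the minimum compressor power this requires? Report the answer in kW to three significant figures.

The reservoir spacing is ΔT = 303.3 − 283.3 = 20.00 K.
COP_Carnot = T_H/ΔT = 303.30/20.00 = 15.17.
Ẇ_min = Q̇/COP_Carnot = 57.00/15.17 = 3.759 kW.

3.76 kW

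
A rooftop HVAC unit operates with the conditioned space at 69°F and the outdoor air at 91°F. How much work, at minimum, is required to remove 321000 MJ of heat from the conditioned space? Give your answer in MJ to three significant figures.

13400 MJ

In absolute terms T_C = 293.71 K and T_H = 305.93 K, so ΔT = 12.22 K.
The reversible limit is COP_R = T_C/ΔT = 24.03, so W_min = Q_C/COP = Q_C·ΔT/T_C.
W_min = 321000 × 12.22/293.71 = 13360 MJ.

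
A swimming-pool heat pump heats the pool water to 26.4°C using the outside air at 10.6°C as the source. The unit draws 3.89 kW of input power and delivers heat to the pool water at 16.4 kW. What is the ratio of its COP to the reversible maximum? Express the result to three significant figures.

COP_actual = Q̇_H/Ẇ = 16.40/3.890 = 4.216.
In absolute terms T_C = 283.75 K and T_H = 299.55 K, so ΔT = 15.80 K.
COP_Carnot = T_H/ΔT = 299.55/15.80 = 18.96.
η_II = COP_actual/COP_Carnot = 4.216/18.96 = 0.2224.

0.222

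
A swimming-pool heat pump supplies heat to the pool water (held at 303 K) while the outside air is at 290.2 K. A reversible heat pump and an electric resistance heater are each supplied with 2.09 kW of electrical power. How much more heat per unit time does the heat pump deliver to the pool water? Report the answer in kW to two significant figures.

The reservoir spacing is ΔT = 303 − 290.2 = 12.80 K.
COP_Carnot = T_H/ΔT = 303.00/12.80 = 23.67.
The heat pump delivers Q̇_H = COP × Ẇ = 49.47 kW; the resistance heater delivers Ẇ = 2.090 kW.
Extra = (COP − 1)·Ẇ = 47.38 kW.

47 kW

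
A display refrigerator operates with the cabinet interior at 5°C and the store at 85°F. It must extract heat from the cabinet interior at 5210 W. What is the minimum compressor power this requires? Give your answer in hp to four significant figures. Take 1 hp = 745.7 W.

In absolute terms T_C = 278.15 K and T_H = 302.59 K, so ΔT = 24.44 K.
COP_Carnot = T_C/ΔT = 278.15/24.44 = 11.38.
Ẇ_min = Q̇/COP_Carnot = 5210/11.38 = 457.9 W = 0.6140 hp.

0.6140 hp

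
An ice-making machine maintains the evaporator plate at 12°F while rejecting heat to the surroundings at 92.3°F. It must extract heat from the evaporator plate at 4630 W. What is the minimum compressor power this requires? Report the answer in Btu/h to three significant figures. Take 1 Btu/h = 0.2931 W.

In absolute terms T_C = 262.04 K and T_H = 306.65 K, so ΔT = 44.61 K.
COP_Carnot = T_C/ΔT = 262.04/44.61 = 5.874.
Ẇ_min = Q̇/COP_Carnot = 4630/5.874 = 788.2 W = 2689 Btu/h.

2690 Btu/h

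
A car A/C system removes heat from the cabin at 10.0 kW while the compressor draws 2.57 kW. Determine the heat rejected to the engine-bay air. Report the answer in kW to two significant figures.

For a cyclic device the first law requires Q̇_H = Q̇_C + Ẇ.
Q̇_H = Q̇_C + Ẇ = 12.57 kW.

13 kW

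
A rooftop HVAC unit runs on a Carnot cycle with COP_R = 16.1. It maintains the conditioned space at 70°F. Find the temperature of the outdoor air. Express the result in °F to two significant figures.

100 °F

COP_R = T_C/(T_H − T_C) gives T_H − T_C = T_C/COP.
With T_C = 294.26 K, T_H = 294.26 × (1 + 1/16.1) = 312.54 K.
Converting, 312.54 K = 102.90°F.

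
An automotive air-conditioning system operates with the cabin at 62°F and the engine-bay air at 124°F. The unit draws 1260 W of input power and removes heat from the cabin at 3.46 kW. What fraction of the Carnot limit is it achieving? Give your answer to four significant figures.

0.3264

Converting, Q̇_C = 3.460 kW = 3460 W, so COP_actual = Q̇_C/Ẇ = 3460/1260 = 2.746.
In absolute terms T_C = 289.82 K and T_H = 324.26 K, so ΔT = 34.44 K.
COP_Carnot = T_C/ΔT = 289.82/34.44 = 8.414.
η_II = COP_actual/COP_Carnot = 2.746/8.414 = 0.3264.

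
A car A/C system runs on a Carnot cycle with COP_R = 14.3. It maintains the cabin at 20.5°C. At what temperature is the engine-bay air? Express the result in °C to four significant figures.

COP_R = T_C/(T_H − T_C) gives T_H − T_C = T_C/COP.
With T_C = 293.65 K, T_H = 293.65 × (1 + 1/14.3) = 314.18 K.
Converting, 314.18 K = 41.03°C.

41.03 °C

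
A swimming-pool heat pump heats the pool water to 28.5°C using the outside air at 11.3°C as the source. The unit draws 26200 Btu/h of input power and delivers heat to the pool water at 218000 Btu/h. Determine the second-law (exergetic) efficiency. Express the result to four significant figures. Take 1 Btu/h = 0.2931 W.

COP_actual = Q̇_H/Ẇ = 218000/26200 = 8.321.
In absolute terms T_C = 284.45 K and T_H = 301.65 K, so ΔT = 17.20 K.
COP_Carnot = T_H/ΔT = 301.65/17.20 = 17.54.
η_II = COP_actual/COP_Carnot = 8.321/17.54 = 0.4744.

0.4744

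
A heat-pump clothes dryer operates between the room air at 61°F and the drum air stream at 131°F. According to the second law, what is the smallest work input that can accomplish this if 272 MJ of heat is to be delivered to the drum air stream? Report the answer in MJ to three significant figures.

In absolute terms T_C = 289.26 K and T_H = 328.15 K, so ΔT = 38.89 K.
The reversible limit is COP_HP = T_H/ΔT = 8.438, so W_min = Q_H/COP = Q_H·ΔT/T_H.
W_min = 272.0 × 38.89/328.15 = 32.23 MJ.

32.2 MJ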